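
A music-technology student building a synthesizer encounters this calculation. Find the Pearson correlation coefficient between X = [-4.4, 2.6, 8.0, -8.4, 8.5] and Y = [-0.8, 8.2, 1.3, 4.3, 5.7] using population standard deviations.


Pearson correlation coefficient (population):
r = cov(X,Y) / (std(X) * std(Y))
Mean X = 1.26, Mean Y = 3.74
Cov(X,Y) = 4.8016
Std(X) = 6.708085, Std(Y) = 3.181572
r = 0.225

0.225


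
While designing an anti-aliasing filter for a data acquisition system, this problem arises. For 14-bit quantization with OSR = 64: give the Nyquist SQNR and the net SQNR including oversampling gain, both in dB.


Step 1 — baseline SQNR at Nyquist:
SQNR_base = 6.02*N + 1.76
          = 6.02*14 + 1.76
          = 86.04 dB

Step 2 — oversampling processing gain:
G = 10*log10(OSR) = 10*log10(64) = 18.06 dB

Step 3 — total:
SQNR_total = 86.04 + 18.06 = 104.1 dB

Base SQNR = 86.04 dB; oversampled SQNR = 104.1 dB


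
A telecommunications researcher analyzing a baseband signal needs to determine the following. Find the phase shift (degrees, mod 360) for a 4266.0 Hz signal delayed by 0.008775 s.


Phase shift from frequency and time delay:
phi = 360 * f * t_delay
    = 360 * 4266.0 * 0.008775
    = 13476.29 degrees
    mod 360 = 156.29 degrees

156.29 degrees


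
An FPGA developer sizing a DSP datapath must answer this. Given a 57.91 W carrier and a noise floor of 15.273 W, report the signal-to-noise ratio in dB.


SNR in decibels:
SNR = 10 * log10(Ps / Pn)
    = 10 * log10(57.91 / 15.273)
    = 10 * log10(3.7917)
    = 10 * 0.5788
    = 5.79 dB

5.79 dB


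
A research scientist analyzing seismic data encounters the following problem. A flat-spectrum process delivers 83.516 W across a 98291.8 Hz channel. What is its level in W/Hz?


Power spectral density:
PSD = P / BW
    = 83.516 / 98291.8
    = 0.00084967 W/Hz

0.00084967 W/Hz


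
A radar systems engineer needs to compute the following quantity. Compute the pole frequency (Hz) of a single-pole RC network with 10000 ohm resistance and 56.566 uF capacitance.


Cutoff frequency of a first-order RC filter:
fc = 1 / (2 * pi * R * C)
C = 56.566 uF = 5.6566e-05 F
fc = 1 / (2 * pi * 10000 * 5.6566e-05)
   = 1 / 3.5541466008592
   = 0.281361 Hz

0.281361 Hz


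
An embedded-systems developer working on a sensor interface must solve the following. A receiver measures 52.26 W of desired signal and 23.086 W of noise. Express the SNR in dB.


SNR in decibels:
SNR = 10 * log10(Ps / Pn)
    = 10 * log10(52.26 / 23.086)
    = 10 * log10(2.2637)
    = 10 * 0.3548
    = 3.55 dB

3.55 dB


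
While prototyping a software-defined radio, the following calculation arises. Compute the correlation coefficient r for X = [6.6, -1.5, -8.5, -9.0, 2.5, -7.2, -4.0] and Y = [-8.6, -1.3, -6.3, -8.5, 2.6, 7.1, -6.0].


Pearson correlation coefficient (population):
r = cov(X,Y) / (std(X) * std(Y))
Mean X = -3.0143, Mean Y = -3.0
Cov(X,Y) = -1.24
Std(X) = 5.471335, Std(Y) = 5.577506
r = -0.0406

-0.0406


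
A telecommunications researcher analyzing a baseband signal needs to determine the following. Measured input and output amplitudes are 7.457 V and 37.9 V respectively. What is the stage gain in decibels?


Voltage gain in dB:
G = 20 * log10(Vout / Vin)
  = 20 * log10(37.9 / 7.457)
  = 20 * log10(5.082473)
  = 20 * 0.706075
  = 14.12 dB

14.12 dB


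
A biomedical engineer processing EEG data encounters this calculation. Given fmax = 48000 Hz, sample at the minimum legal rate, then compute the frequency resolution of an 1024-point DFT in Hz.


Step 1 — Nyquist sampling rate:
fs = 2 * fmax = 2 * 48000 = 96000 Hz

Step 2 — DFT bin spacing:
df = fs / N = 96000 / 1024 = 93.75 Hz

93.75 Hz


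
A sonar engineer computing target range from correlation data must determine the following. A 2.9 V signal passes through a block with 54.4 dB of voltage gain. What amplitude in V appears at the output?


Output voltage from dB gain:
V_out = V_in * 10^(gain_dB / 20)
      = 2.9 * 10^(54.4 / 20)
      = 2.9 * 524.80746
      = 1521.9416 V

1521.9416 V


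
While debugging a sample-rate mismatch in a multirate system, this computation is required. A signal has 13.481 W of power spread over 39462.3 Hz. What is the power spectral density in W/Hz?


Power spectral density:
PSD = P / BW
    = 13.481 / 39462.3
    = 0.00034162 W/Hz

0.00034162 W/Hz


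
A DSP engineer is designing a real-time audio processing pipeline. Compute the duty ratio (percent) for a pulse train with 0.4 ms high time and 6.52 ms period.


Duty cycle as a percentage:
DC = (t_on / T) * 100
   = (0.4 / 6.52) * 100
   = 0.06135 * 100
   = 6.13 %

6.13 %


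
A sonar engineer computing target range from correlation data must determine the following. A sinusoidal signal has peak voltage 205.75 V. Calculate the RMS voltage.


RMS voltage for a sinusoidal waveform:
V_rms = V_peak / sqrt(2)
      = 205.75 / 1.414214
      = 145.487 V

145.487 V


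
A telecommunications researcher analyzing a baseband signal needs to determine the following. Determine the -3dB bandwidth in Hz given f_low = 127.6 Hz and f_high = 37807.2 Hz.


Bandwidth is the difference of -3dB frequencies:
BW = f_high - f_low
   = 37807.2 - 127.6
   = 37679.6 Hz

37679.6 Hz


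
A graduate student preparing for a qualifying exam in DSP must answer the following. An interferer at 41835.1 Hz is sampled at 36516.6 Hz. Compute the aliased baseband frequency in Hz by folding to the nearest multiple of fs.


Compute the nearest integer multiple of fs to the signal:
n = round(41835.1 / 36516.6) = 1
f_alias = |41835.1 - 1 * 36516.6|
        = |41835.1 - 36516.6|
        = 5318.5 Hz

5318.5


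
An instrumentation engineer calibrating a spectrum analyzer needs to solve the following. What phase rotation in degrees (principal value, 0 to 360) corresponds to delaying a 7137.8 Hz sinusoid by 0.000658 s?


Phase shift from frequency and time delay:
phi = 360 * f * t_delay
    = 360 * 7137.8 * 0.000658
    = 1690.8 degrees
    mod 360 = 250.8 degrees

250.8 degrees


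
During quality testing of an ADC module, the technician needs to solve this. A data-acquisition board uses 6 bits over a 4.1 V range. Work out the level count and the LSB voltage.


Step 1 — number of quantization levels:
L = 2^N = 2^6 = 64

Step 2 — LSB step size:
delta = Vfs / L
      = 4.1 / 64
      = 0.0640625 V

Levels = 64; step size = 0.0640625 V


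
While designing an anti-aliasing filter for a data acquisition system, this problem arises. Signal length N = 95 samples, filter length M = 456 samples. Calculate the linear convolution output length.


Linear convolution output length:
L = N + M - 1
  = 95 + 456 - 1
  = 550 samples

550


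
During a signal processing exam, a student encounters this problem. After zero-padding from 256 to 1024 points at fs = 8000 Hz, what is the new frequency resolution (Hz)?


Frequency resolution after zero-padding:
N_padded = 256 * 4 = 1024
df = fs / N_padded
   = 8000 / 1024
   = 7.8125 Hz

7.8125 Hz


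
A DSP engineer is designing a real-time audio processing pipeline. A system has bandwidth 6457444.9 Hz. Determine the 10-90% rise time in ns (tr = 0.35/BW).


Rise time from bandwidth relationship:
tr = 0.35 / BW
   = 0.35 / 6457444.9
   = 5.420100449e-08 s
   = 54.201 ns

54.201 ns


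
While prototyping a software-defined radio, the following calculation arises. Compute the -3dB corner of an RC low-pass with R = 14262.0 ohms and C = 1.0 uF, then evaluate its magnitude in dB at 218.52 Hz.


Step 1 — cutoff frequency:
fc = 1 / (2*pi*R*C)
C = 1.0 uF = 1e-06 F
fc = 1 / (2*pi*14262.0*1e-06)
   = 11.1594 Hz

Step 2 — magnitude at f = 218.52 Hz:
|H(f)| = 1 / sqrt(1 + (f/fc)^2)
f/fc = 218.52 / 11.1594 = 19.581698
|H| = 1 / sqrt(1 + 383.442897) = 0.0510016
|H|_dB = 20*log10(0.0510016) = -25.85 dB

fc = 11.1594 Hz; |H(218.52 Hz)| = -25.85 dB


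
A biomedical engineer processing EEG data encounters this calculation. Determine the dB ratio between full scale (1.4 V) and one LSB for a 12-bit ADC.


Dynamic range from full-scale to LSB:
V_min = V_max / 2^bits = 1.4 / 2^12
DR = 20 * log10(V_max / V_min)
   = 20 * log10(2^12)
   = 20 * 12 * log10(2)
   = 72.25 dB

72.25 dB


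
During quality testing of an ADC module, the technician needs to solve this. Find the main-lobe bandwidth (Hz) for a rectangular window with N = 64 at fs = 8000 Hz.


Main lobe width for a rectangular window:
Width = 2 * fs / N
      = 2 * 8000 / 64
      = 16000 / 64
      = 250.0 Hz

250.0 Hz


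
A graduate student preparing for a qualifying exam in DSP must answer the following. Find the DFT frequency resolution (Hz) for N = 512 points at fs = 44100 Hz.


DFT frequency resolution:
df = fs / N
   = 44100 / 512
   = 86.1328 Hz

86.1328 Hz


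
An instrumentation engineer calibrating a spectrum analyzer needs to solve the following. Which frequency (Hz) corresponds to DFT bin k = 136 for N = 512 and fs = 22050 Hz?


Frequency of DFT bin k:
f_k = k * fs / N
    = 136 * 22050 / 512
    = 2998800 / 512
    = 5857.031 Hz

5857.031 Hz


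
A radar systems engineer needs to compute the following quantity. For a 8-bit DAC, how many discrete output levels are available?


Number of quantization levels = 2^N
= 2^8
= 256

256


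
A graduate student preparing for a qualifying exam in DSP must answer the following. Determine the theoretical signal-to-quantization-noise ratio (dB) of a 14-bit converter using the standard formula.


Theoretical SNR for a full-scale sinusoid:
SNR = 6.02 * N + 1.76
    = 6.02 * 14 + 1.76
    = 84.28 + 1.76
    = 86.04 dB

86.04 dB


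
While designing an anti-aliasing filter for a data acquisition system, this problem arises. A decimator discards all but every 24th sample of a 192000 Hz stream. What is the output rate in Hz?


Decimation reduces the sample rate:
fs_out = fs_in / M
       = 192000 / 24
       = 8000.0 Hz

8000.0 Hz


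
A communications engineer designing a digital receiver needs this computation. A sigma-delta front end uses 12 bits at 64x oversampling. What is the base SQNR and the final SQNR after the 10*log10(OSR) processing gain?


Step 1 — baseline SQNR at Nyquist:
SQNR_base = 6.02*N + 1.76
          = 6.02*12 + 1.76
          = 74.0 dB

Step 2 — oversampling processing gain:
G = 10*log10(OSR) = 10*log10(64) = 18.06 dB

Step 3 — total:
SQNR_total = 74.0 + 18.06 = 92.06 dB

Base SQNR = 74.0 dB; oversampled SQNR = 92.06 dB


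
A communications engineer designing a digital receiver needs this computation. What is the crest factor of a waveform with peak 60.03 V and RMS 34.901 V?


Crest factor is the ratio of peak to RMS:
CF = V_peak / V_rms
   = 60.03 / 34.901
   = 1.72

1.72


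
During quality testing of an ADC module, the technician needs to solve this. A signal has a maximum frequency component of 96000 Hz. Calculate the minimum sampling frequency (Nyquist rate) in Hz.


The Nyquist rate is twice the maximum frequency component.
fs_min = 2 * fmax
      = 2 * 96000
      = 192000 Hz

192000


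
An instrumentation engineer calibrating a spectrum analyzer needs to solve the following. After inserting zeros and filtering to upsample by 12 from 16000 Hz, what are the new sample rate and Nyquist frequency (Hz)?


Step 1 — output sample rate after interpolation by L:
fs_out = L * fs_in = 12 * 16000 = 192000 Hz

Step 2 — Nyquist frequency of the output stream:
f_Nyq = fs_out / 2 = 192000 / 2 = 96000.0 Hz

fs_out = 192000 Hz; f_Nyquist = 96000.0 Hz


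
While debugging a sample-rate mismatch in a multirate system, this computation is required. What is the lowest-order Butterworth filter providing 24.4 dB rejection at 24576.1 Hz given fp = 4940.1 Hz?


Butterworth filter order formula:
n = log10(10^(A/10) - 1) / (2 * log10(f_stop/f_pass))
10^(24.4/10) - 1 = 274.4229
f_stop/f_pass = 24576.1 / 4940.1 = 4.9748
n = 1.7498 -> ceil = 2

2


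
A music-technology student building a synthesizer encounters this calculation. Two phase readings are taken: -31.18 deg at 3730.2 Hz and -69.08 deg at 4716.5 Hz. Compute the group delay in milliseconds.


Group delay from phase difference:
tau = -d(phi)/d(omega)
d(phi) = -37.9 deg = -0.66148 rad
d(omega) = 2*pi*(4716.5 - 3730.2) = 6197.1057 rad/s
tau = -(-0.66148) / 6197.1057
    = 0.1067 ms

0.1067 ms


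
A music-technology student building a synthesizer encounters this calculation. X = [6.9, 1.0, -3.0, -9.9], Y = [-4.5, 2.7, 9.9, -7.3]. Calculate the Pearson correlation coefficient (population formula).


Pearson correlation coefficient (population):
r = cov(X,Y) / (std(X) * std(Y))
Mean X = -1.25, Mean Y = 0.2
Cov(X,Y) = 3.805
Std(X) = 6.110851, Std(Y) = 6.683562
r = 0.0932

0.0932


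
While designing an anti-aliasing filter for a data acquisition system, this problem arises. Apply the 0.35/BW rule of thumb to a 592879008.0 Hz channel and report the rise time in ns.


Rise time from bandwidth relationship:
tr = 0.35 / BW
   = 0.35 / 592879008.0
   = 5.903396735e-10 s
   = 0.5903 ns

0.5903 ns


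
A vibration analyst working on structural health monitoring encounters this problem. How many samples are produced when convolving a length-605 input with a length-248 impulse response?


Linear convolution output length:
L = N + M - 1
  = 605 + 248 - 1
  = 852 samples

852


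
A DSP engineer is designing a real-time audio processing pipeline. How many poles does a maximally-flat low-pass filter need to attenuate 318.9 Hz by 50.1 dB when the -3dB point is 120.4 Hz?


Butterworth filter order formula:
n = log10(10^(A/10) - 1) / (2 * log10(f_stop/f_pass))
10^(50.1/10) - 1 = 102328.2992
f_stop/f_pass = 318.9 / 120.4 = 2.6487
n = 5.9216 -> ceil = 6

6


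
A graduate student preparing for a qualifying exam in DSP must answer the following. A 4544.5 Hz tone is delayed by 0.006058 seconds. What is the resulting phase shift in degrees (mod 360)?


Phase shift from frequency and time delay:
phi = 360 * f * t_delay
    = 360 * 4544.5 * 0.006058
    = 9911.01 degrees
    mod 360 = 191.01 degrees

191.01 degrees


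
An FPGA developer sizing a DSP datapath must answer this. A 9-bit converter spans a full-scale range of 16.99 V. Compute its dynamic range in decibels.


Dynamic range from full-scale to LSB:
V_min = V_max / 2^bits = 16.99 / 2^9
DR = 20 * log10(V_max / V_min)
   = 20 * log10(2^9)
   = 20 * 9 * log10(2)
   = 54.19 dB

54.19 dB


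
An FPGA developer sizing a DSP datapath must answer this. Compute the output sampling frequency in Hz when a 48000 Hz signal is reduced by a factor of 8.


Decimation reduces the sample rate:
fs_out = fs_in / M
       = 48000 / 8
       = 6000.0 Hz

6000.0 Hz


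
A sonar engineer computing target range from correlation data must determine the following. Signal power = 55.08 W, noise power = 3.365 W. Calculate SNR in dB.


SNR in decibels:
SNR = 10 * log10(Ps / Pn)
    = 10 * log10(55.08 / 3.365)
    = 10 * log10(16.3685)
    = 10 * 1.214
    = 12.14 dB

12.14 dB


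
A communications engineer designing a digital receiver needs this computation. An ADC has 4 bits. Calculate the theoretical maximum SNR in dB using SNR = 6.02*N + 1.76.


Theoretical SNR for a full-scale sinusoid:
SNR = 6.02 * N + 1.76
    = 6.02 * 4 + 1.76
    = 24.08 + 1.76
    = 25.84 dB

25.84 dB


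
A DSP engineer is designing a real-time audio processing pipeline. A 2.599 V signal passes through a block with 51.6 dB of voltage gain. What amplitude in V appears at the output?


Output voltage from dB gain:
V_out = V_in * 10^(gain_dB / 20)
      = 2.599 * 10^(51.6 / 20)
      = 2.599 * 380.189396
      = 988.1122 V

988.1122 V


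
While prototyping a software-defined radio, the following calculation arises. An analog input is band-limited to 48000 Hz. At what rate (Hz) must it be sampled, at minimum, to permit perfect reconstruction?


The Nyquist rate is twice the maximum frequency component.
fs_min = 2 * fmax
      = 2 * 48000
      = 96000 Hz

96000


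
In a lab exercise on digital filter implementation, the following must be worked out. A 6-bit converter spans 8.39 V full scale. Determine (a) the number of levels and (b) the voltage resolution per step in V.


Step 1 — number of quantization levels:
L = 2^N = 2^6 = 64

Step 2 — LSB step size:
delta = Vfs / L
      = 8.39 / 64
      = 0.13109375 V

Levels = 64; step size = 0.13109375 V


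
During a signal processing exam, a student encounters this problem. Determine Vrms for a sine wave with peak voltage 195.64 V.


RMS voltage for a sinusoidal waveform:
V_rms = V_peak / sqrt(2)
      = 195.64 / 1.414214
      = 138.338 V

138.338 V


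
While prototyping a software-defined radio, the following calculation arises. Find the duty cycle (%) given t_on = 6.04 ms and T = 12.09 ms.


Duty cycle as a percentage:
DC = (t_on / T) * 100
   = (6.04 / 12.09) * 100
   = 0.499586 * 100
   = 49.96 %

49.96 %


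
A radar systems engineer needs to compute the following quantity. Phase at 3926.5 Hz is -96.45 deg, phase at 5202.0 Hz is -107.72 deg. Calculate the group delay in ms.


Group delay from phase difference:
tau = -d(phi)/d(omega)
d(phi) = -11.27 deg = -0.196699 rad
d(omega) = 2*pi*(5202.0 - 3926.5) = 8014.2029 rad/s
tau = -(-0.196699) / 8014.2029
    = 0.0245 ms

0.0245 ms


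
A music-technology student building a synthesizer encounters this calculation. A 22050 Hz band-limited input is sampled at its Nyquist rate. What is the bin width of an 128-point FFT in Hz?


Step 1 — Nyquist sampling rate:
fs = 2 * fmax = 2 * 22050 = 44100 Hz

Step 2 — DFT bin spacing:
df = fs / N = 44100 / 128 = 344.5312 Hz

344.5312 Hz


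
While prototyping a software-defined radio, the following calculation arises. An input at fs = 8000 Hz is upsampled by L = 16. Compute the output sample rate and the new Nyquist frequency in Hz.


Step 1 — output sample rate after interpolation by L:
fs_out = L * fs_in = 16 * 8000 = 128000 Hz

Step 2 — Nyquist frequency of the output stream:
f_Nyq = fs_out / 2 = 128000 / 2 = 64000.0 Hz

fs_out = 128000 Hz; f_Nyquist = 64000.0 Hz


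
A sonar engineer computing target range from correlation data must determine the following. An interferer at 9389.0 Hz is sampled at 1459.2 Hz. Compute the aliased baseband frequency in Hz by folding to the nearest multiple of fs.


Compute the nearest integer multiple of fs to the signal:
n = round(9389.0 / 1459.2) = 6
f_alias = |9389.0 - 6 * 1459.2|
        = |9389.0 - 8755.2|
        = 633.8 Hz

633.8


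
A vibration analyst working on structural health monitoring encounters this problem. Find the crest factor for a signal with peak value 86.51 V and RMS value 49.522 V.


Crest factor is the ratio of peak to RMS:
CF = V_peak / V_rms
   = 86.51 / 49.522
   = 1.7469

1.7469


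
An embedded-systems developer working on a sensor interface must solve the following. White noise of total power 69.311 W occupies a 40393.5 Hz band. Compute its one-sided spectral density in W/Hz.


Power spectral density:
PSD = P / BW
    = 69.311 / 40393.5
    = 0.00171589 W/Hz

0.00171589 W/Hz


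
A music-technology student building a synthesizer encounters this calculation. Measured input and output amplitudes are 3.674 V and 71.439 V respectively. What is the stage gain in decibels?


Voltage gain in dB:
G = 20 * log10(Vout / Vin)
  = 20 * log10(71.439 / 3.674)
  = 20 * log10(19.444475)
  = 20 * 1.288796
  = 25.78 dB

25.78 dB


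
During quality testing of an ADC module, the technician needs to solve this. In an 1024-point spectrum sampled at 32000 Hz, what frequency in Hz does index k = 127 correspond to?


Frequency of DFT bin k:
f_k = k * fs / N
    = 127 * 32000 / 1024
    = 4064000 / 1024
    = 3968.75 Hz

3968.75 Hz


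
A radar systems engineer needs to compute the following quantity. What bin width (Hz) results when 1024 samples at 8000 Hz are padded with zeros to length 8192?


Frequency resolution after zero-padding:
N_padded = 1024 * 8 = 8192
df = fs / N_padded
   = 8000 / 8192
   = 0.9766 Hz

0.9766 Hz


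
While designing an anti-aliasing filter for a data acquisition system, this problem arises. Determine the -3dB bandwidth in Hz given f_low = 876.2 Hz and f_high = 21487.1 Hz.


Bandwidth is the difference of -3dB frequencies:
BW = f_high - f_low
   = 21487.1 - 876.2
   = 20610.9 Hz

20610.9 Hz


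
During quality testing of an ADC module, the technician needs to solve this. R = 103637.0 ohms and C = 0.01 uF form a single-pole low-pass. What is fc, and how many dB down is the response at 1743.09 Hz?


Step 1 — cutoff frequency:
fc = 1 / (2*pi*R*C)
C = 0.01 uF = 1e-08 F
fc = 1 / (2*pi*103637.0*1e-08)
   = 153.57 Hz

Step 2 — magnitude at f = 1743.09 Hz:
|H(f)| = 1 / sqrt(1 + (f/fc)^2)
f/fc = 1743.09 / 153.57 = 11.350459
|H| = 1 / sqrt(1 + 128.83292) = 0.0877622
|H|_dB = 20*log10(0.0877622) = -21.13 dB

fc = 153.57 Hz; |H(1743.09 Hz)| = -21.13 dB


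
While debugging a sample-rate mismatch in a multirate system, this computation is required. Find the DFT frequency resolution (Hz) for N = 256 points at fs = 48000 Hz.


DFT frequency resolution:
df = fs / N
   = 48000 / 256
   = 187.5 Hz

187.5 Hz


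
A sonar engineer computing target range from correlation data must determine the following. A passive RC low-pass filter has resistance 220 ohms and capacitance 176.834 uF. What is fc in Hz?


Cutoff frequency of a first-order RC filter:
fc = 1 / (2 * pi * R * C)
C = 176.834 uF = 0.000176834 F
fc = 1 / (2 * pi * 220 * 0.000176834)
   = 1 / 0.24443777393415
   = 4.091021 Hz

4.091021 Hz


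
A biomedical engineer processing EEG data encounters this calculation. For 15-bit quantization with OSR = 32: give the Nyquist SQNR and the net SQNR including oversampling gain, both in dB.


Step 1 — baseline SQNR at Nyquist:
SQNR_base = 6.02*N + 1.76
          = 6.02*15 + 1.76
          = 92.06 dB

Step 2 — oversampling processing gain:
G = 10*log10(OSR) = 10*log10(32) = 15.05 dB

Step 3 — total:
SQNR_total = 92.06 + 15.05 = 107.11 dB

Base SQNR = 92.06 dB; oversampled SQNR = 107.11 dB


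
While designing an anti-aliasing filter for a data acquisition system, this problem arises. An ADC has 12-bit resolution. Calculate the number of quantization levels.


Number of quantization levels = 2^N
= 2^12
= 4096

4096


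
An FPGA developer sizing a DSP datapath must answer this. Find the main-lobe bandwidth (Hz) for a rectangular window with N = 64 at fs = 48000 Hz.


Main lobe width for a rectangular window:
Width = 2 * fs / N
      = 2 * 48000 / 64
      = 96000 / 64
      = 1500.0 Hz

1500.0 Hz


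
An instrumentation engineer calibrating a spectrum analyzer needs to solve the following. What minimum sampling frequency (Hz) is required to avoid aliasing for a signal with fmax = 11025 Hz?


The Nyquist rate is twice the maximum frequency component.
fs_min = 2 * fmax
      = 2 * 11025
      = 22050 Hz

22050


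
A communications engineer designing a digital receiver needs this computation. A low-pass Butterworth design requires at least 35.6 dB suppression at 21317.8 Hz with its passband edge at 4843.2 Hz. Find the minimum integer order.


Butterworth filter order formula:
n = log10(10^(A/10) - 1) / (2 * log10(f_stop/f_pass))
10^(35.6/10) - 1 = 3629.7805
f_stop/f_pass = 21317.8 / 4843.2 = 4.4016
n = 2.7656 -> ceil = 3

3


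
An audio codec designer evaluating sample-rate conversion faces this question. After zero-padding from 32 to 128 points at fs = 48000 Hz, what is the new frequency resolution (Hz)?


Frequency resolution after zero-padding:
N_padded = 32 * 4 = 128
df = fs / N_padded
   = 48000 / 128
   = 375.0 Hz

375.0 Hz


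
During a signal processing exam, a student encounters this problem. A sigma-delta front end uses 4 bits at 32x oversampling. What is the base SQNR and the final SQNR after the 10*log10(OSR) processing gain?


Step 1 — baseline SQNR at Nyquist:
SQNR_base = 6.02*N + 1.76
          = 6.02*4 + 1.76
          = 25.84 dB

Step 2 — oversampling processing gain:
G = 10*log10(OSR) = 10*log10(32) = 15.05 dB

Step 3 — total:
SQNR_total = 25.84 + 15.05 = 40.89 dB

Base SQNR = 25.84 dB; oversampled SQNR = 40.89 dB


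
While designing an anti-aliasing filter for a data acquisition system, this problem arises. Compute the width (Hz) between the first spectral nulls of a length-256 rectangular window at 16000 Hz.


Main lobe width for a rectangular window:
Width = 2 * fs / N
      = 2 * 16000 / 256
      = 32000 / 256
      = 125.0 Hz

125.0 Hz


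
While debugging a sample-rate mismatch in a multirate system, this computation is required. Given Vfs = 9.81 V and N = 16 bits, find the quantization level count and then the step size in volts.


Step 1 — number of quantization levels:
L = 2^N = 2^16 = 65536

Step 2 — LSB step size:
delta = Vfs / L
      = 9.81 / 65536
      = 0.00014969 V

Levels = 65536; step size = 0.00014969 V


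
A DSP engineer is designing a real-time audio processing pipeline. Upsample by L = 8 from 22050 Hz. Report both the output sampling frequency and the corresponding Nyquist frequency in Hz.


Step 1 — output sample rate after interpolation by L:
fs_out = L * fs_in = 8 * 22050 = 176400 Hz

Step 2 — Nyquist frequency of the output stream:
f_Nyq = fs_out / 2 = 176400 / 2 = 88200.0 Hz

fs_out = 176400 Hz; f_Nyquist = 88200.0 Hz


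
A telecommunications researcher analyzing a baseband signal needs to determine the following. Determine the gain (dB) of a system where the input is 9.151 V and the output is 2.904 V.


Voltage gain in dB:
G = 20 * log10(Vout / Vin)
  = 20 * log10(2.904 / 9.151)
  = 20 * log10(0.317342)
  = 20 * -0.498472
  = -9.97 dB

-9.97 dB


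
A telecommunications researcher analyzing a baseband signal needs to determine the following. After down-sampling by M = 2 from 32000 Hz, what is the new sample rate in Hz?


Decimation reduces the sample rate:
fs_out = fs_in / M
       = 32000 / 2
       = 16000.0 Hz

16000.0 Hz


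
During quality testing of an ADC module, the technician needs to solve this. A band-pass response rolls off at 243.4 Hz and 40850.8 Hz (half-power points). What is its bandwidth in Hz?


Bandwidth is the difference of -3dB frequencies:
BW = f_high - f_low
   = 40850.8 - 243.4
   = 40607.4 Hz

40607.4 Hz


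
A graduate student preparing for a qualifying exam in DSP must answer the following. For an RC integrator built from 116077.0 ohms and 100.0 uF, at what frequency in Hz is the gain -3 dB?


Cutoff frequency of a first-order RC filter:
fc = 1 / (2 * pi * R * C)
C = 100.0 uF = 0.0001 F
fc = 1 / (2 * pi * 116077.0 * 0.0001)
   = 1 / 72.933330090148
   = 0.013711 Hz

0.013711 Hz


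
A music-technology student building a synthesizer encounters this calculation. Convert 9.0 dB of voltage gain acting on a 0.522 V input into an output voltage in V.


Output voltage from dB gain:
V_out = V_in * 10^(gain_dB / 20)
      = 0.522 * 10^(9.0 / 20)
      = 0.522 * 2.818383
      = 1.4712 V

1.4712 V


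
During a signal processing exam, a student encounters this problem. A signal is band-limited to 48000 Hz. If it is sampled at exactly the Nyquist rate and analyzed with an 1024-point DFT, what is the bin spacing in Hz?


Step 1 — Nyquist sampling rate:
fs = 2 * fmax = 2 * 48000 = 96000 Hz

Step 2 — DFT bin spacing:
df = fs / N = 96000 / 1024 = 93.75 Hz

93.75 Hz


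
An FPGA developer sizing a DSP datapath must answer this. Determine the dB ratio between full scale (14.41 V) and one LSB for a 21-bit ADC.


Dynamic range from full-scale to LSB:
V_min = V_max / 2^bits = 14.41 / 2^21
DR = 20 * log10(V_max / V_min)
   = 20 * log10(2^21)
   = 20 * 21 * log10(2)
   = 126.43 dB

126.43 dB


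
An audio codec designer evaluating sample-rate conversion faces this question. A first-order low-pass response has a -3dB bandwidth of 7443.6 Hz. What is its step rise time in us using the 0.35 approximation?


Rise time from bandwidth relationship:
tr = 0.35 / BW
   = 0.35 / 7443.6
   = 4.702025901e-05 s
   = 47.0203 us

47.0203 us


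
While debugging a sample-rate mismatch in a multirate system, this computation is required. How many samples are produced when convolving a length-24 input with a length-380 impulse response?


Linear convolution output length:
L = N + M - 1
  = 24 + 380 - 1
  = 403 samples

403


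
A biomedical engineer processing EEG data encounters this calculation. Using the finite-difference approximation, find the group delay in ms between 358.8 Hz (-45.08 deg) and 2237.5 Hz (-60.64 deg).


Group delay from phase difference:
tau = -d(phi)/d(omega)
d(phi) = -15.56 deg = -0.271573 rad
d(omega) = 2*pi*(2237.5 - 358.8) = 11804.2202 rad/s
tau = -(-0.271573) / 11804.2202
    = 0.023 ms

0.023 ms


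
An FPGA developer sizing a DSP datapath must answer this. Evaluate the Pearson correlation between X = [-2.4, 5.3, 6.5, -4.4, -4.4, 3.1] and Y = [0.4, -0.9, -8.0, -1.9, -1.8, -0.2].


Pearson correlation coefficient (population):
r = cov(X,Y) / (std(X) * std(Y))
Mean X = 0.6167, Mean Y = -2.0667
Cov(X,Y) = -5.737222
Std(X) = 4.51199, Std(Y) = 2.775888
r = -0.4581

-0.4581


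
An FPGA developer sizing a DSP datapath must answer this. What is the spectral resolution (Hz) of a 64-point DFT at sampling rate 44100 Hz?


DFT frequency resolution:
df = fs / N
   = 44100 / 64
   = 689.0625 Hz

689.0625 Hz


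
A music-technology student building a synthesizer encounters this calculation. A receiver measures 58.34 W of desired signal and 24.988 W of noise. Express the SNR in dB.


SNR in decibels:
SNR = 10 * log10(Ps / Pn)
    = 10 * log10(58.34 / 24.988)
    = 10 * log10(2.3347)
    = 10 * 0.3682
    = 3.68 dB

3.68 dB


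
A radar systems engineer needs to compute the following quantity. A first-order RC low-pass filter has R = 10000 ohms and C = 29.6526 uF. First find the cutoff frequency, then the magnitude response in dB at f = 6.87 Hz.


Step 1 — cutoff frequency:
fc = 1 / (2*pi*R*C)
C = 29.6526 uF = 2.96526e-05 F
fc = 1 / (2*pi*10000*2.96526e-05)
   = 0.536732 Hz

Step 2 — magnitude at f = 6.87 Hz:
|H(f)| = 1 / sqrt(1 + (f/fc)^2)
f/fc = 6.87 / 0.536732 = 12.799684
|H| = 1 / sqrt(1 + 163.83191) = 0.0778896
|H|_dB = 20*log10(0.0778896) = -22.17 dB

fc = 0.536732 Hz; |H(6.87 Hz)| = -22.17 dB


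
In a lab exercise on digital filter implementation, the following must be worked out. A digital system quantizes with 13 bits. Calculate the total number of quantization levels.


Number of quantization levels = 2^N
= 2^13
= 8192

8192


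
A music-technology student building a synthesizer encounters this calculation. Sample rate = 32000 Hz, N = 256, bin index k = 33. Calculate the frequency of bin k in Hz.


Frequency of DFT bin k:
f_k = k * fs / N
    = 33 * 32000 / 256
    = 1056000 / 256
    = 4125.0 Hz

4125.0 Hz


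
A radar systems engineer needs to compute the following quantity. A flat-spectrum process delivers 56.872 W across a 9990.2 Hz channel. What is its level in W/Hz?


Power spectral density:
PSD = P / BW
    = 56.872 / 9990.2
    = 0.00569278 W/Hz

0.00569278 W/Hz


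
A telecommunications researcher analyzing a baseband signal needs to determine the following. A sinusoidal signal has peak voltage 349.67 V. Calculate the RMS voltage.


RMS voltage for a sinusoidal waveform:
V_rms = V_peak / sqrt(2)
      = 349.67 / 1.414214
      = 247.254 V

247.254 V


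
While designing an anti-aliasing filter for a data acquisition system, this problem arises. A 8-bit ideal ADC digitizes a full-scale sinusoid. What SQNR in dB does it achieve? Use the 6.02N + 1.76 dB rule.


Theoretical SNR for a full-scale sinusoid:
SNR = 6.02 * N + 1.76
    = 6.02 * 8 + 1.76
    = 48.16 + 1.76
    = 49.92 dB

49.92 dB


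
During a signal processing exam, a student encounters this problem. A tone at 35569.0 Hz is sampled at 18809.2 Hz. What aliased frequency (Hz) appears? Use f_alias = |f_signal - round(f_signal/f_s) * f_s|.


Compute the nearest integer multiple of fs to the signal:
n = round(35569.0 / 18809.2) = 2
f_alias = |35569.0 - 2 * 18809.2|
        = |35569.0 - 37618.4|
        = 2049.4 Hz

2049.4


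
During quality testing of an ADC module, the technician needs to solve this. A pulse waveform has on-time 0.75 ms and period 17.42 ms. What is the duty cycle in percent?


Duty cycle as a percentage:
DC = (t_on / T) * 100
   = (0.75 / 17.42) * 100
   = 0.043054 * 100
   = 4.31 %

4.31 %


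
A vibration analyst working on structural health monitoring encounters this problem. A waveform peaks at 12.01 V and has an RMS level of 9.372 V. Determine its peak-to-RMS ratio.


Crest factor is the ratio of peak to RMS:
CF = V_peak / V_rms
   = 12.01 / 9.372
   = 1.2815

1.2815


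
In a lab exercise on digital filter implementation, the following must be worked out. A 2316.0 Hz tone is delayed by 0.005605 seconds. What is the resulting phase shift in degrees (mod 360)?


Phase shift from frequency and time delay:
phi = 360 * f * t_delay
    = 360 * 2316.0 * 0.005605
    = 4673.22 degrees
    mod 360 = 353.22 degrees

353.22 degrees


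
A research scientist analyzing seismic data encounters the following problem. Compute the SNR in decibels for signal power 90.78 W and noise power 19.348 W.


SNR in decibels:
SNR = 10 * log10(Ps / Pn)
    = 10 * log10(90.78 / 19.348)
    = 10 * log10(4.692)
    = 10 * 0.6714
    = 6.71 dB

6.71 dB


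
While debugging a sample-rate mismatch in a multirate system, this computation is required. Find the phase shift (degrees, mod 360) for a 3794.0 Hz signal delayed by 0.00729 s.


Phase shift from frequency and time delay:
phi = 360 * f * t_delay
    = 360 * 3794.0 * 0.00729
    = 9956.97 degrees
    mod 360 = 236.97 degrees

236.97 degrees


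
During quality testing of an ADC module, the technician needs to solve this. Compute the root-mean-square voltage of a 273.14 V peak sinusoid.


RMS voltage for a sinusoidal waveform:
V_rms = V_peak / sqrt(2)
      = 273.14 / 1.414214
      = 193.139 V

193.139 V


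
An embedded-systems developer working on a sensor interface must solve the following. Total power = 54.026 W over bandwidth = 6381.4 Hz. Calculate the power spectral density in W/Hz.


Power spectral density:
PSD = P / BW
    = 54.026 / 6381.4
    = 0.00846617 W/Hz

0.00846617 W/Hz


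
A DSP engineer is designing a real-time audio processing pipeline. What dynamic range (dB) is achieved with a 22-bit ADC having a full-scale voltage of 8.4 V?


Dynamic range from full-scale to LSB:
V_min = V_max / 2^bits = 8.4 / 2^22
DR = 20 * log10(V_max / V_min)
   = 20 * log10(2^22)
   = 20 * 22 * log10(2)
   = 132.45 dB

132.45 dB


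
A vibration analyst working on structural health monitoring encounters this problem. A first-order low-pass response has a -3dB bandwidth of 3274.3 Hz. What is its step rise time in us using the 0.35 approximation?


Rise time from bandwidth relationship:
tr = 0.35 / BW
   = 0.35 / 3274.3
   = 0.0001068930764 s
   = 106.8931 us

106.8931 us


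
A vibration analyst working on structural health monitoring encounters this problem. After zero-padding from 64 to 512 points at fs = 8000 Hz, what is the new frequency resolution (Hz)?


Frequency resolution after zero-padding:
N_padded = 64 * 8 = 512
df = fs / N_padded
   = 8000 / 512
   = 15.625 Hz

15.625 Hz


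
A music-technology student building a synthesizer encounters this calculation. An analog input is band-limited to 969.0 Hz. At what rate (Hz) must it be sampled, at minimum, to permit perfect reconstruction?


The Nyquist rate is twice the maximum frequency component.
fs_min = 2 * fmax
      = 2 * 969.0
      = 1938.0 Hz

1938.0


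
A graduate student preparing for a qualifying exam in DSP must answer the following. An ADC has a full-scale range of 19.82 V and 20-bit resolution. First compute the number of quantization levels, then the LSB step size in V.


Step 1 — number of quantization levels:
L = 2^N = 2^20 = 1048576

Step 2 — LSB step size:
delta = Vfs / L
      = 19.82 / 1048576
      = 1.89e-05 V

Levels = 1048576; step size = 1.89e-05 V


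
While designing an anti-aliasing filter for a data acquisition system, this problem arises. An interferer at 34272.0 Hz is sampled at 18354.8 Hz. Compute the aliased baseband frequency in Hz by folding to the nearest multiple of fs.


Compute the nearest integer multiple of fs to the signal:
n = round(34272.0 / 18354.8) = 2
f_alias = |34272.0 - 2 * 18354.8|
        = |34272.0 - 36709.6|
        = 2437.6 Hz

2437.6


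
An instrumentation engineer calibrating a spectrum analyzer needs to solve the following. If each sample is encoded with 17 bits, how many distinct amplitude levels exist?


Number of quantization levels = 2^N
= 2^17
= 131072

131072


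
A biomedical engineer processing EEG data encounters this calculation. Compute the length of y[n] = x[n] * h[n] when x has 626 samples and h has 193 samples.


Linear convolution output length:
L = N + M - 1
  = 626 + 193 - 1
  = 818 samples

818


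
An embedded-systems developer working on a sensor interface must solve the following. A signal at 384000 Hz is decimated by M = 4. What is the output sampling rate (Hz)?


Decimation reduces the sample rate:
fs_out = fs_in / M
       = 384000 / 4
       = 96000.0 Hz

96000.0 Hz


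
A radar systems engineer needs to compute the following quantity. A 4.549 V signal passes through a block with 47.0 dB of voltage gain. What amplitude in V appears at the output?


Output voltage from dB gain:
V_out = V_in * 10^(gain_dB / 20)
      = 4.549 * 10^(47.0 / 20)
      = 4.549 * 223.872114
      = 1018.3942 V

1018.3942 V


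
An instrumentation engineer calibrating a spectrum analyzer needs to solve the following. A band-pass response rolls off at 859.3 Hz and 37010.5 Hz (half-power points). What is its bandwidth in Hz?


Bandwidth is the difference of -3dB frequencies:
BW = f_high - f_low
   = 37010.5 - 859.3
   = 36151.2 Hz

36151.2 Hz


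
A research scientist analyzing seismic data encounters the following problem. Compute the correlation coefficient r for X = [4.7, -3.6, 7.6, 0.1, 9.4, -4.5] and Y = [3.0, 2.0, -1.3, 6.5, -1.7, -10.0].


Pearson correlation coefficient (population):
r = cov(X,Y) / (std(X) * std(Y))
Mean X = 2.2833, Mean Y = -0.25
Cov(X,Y) = 5.019167
Std(X) = 5.325228, Std(Y) = 5.155175
r = 0.1828

0.1828


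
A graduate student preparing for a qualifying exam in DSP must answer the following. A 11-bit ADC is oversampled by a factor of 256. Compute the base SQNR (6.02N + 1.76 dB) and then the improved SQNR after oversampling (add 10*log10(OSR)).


Step 1 — baseline SQNR at Nyquist:
SQNR_base = 6.02*N + 1.76
          = 6.02*11 + 1.76
          = 67.98 dB

Step 2 — oversampling processing gain:
G = 10*log10(OSR) = 10*log10(256) = 24.08 dB

Step 3 — total:
SQNR_total = 67.98 + 24.08 = 92.06 dB

Base SQNR = 67.98 dB; oversampled SQNR = 92.06 dB


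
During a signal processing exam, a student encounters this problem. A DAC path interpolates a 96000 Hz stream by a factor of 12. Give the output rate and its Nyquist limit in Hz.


Step 1 — output sample rate after interpolation by L:
fs_out = L * fs_in = 12 * 96000 = 1152000 Hz

Step 2 — Nyquist frequency of the output stream:
f_Nyq = fs_out / 2 = 1152000 / 2 = 576000.0 Hz

fs_out = 1152000 Hz; f_Nyquist = 576000.0 Hz


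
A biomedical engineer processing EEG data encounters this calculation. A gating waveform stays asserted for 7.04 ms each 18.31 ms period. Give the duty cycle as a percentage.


Duty cycle as a percentage:
DC = (t_on / T) * 100
   = (7.04 / 18.31) * 100
   = 0.384489 * 100
   = 38.45 %

38.45 %


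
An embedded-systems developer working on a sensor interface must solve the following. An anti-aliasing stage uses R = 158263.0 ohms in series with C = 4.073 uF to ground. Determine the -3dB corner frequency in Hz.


Cutoff frequency of a first-order RC filter:
fc = 1 / (2 * pi * R * C)
C = 4.073 uF = 4.073e-06 F
fc = 1 / (2 * pi * 158263.0 * 4.073e-06)
   = 1 / 4.0501739152884
   = 0.246903 Hz

0.246903 Hz
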